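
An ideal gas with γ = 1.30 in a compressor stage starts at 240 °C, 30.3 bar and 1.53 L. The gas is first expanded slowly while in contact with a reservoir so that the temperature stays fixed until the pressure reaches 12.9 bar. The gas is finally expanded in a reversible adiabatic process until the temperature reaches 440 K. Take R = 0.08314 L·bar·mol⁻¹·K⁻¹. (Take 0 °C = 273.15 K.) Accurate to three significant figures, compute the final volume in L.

Convert: T₁ = 513.1 K.
Isothermal, so P V is constant: T₂ = T₁; V₂ = V₁·(P₁/P₂) = 3.594 L.
Reversible adiabatic, γ = 1.30: P₃ = P₂·(T₃/T₂)^(γ/(γ−1)) = 6.625 bar; V₃ = V₂·(T₂/T₃)^(1/(γ−1)) = 6.000 L.

V₃ ≈ 6.00 L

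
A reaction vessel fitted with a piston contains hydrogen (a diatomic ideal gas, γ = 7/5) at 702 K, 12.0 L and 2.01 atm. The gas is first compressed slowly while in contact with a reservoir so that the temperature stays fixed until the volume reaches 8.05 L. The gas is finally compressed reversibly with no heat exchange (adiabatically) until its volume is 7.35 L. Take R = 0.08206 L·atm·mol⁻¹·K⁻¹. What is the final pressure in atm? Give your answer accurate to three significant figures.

T constant ⇒ Boyle's law P V = const: T₂ = T₁; P₂ = P₁·(V₁/V₂) = 2.996 atm.
Reversible adiabatic, γ = 7/5: T₃ = T₂·(V₂/V₃)^(γ−1) = 728.0 K; P₃ = P₂·(V₂/V₃)^γ = 3.403 atm.

P₃ ≈ 3.40 atm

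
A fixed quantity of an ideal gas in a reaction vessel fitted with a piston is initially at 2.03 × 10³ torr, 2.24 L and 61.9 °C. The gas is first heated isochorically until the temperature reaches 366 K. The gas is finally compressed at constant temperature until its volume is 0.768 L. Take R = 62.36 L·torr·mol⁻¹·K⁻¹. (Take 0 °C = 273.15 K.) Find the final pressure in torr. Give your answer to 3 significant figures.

P₃ ≈ 6.47e+03 torr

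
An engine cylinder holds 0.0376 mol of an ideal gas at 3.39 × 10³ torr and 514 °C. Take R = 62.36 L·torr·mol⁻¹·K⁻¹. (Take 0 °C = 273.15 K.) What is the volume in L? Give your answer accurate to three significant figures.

V ≈ 0.544 L

Convert: T = 787.15 K.
PV = nRT ⇒ V = nRT/P = (0.0376 × 62.36 × 787.15) / 3.39e+03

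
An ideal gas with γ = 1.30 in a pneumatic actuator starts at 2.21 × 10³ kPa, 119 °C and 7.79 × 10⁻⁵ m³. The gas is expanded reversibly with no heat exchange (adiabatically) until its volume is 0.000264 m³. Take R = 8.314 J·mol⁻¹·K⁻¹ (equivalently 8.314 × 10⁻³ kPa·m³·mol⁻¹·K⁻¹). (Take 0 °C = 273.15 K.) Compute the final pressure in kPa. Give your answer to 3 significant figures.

Convert: T₁ = 392.1 K.
Reversible adiabatic, γ = 1.30: T₂ = T₁·(V₁/V₂)^(γ−1) = 271.9 K; P₂ = P₁·(V₁/V₂)^γ = 452.2 kPa.

P₂ ≈ 452 kPa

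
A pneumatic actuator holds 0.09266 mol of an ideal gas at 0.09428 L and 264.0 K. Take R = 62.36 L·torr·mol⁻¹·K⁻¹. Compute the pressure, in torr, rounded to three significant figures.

PV = nRT ⇒ P = nRT/V = (0.09266 × 62.36 × 264.0) / 0.09428

P ≈ 1.62e+04 torr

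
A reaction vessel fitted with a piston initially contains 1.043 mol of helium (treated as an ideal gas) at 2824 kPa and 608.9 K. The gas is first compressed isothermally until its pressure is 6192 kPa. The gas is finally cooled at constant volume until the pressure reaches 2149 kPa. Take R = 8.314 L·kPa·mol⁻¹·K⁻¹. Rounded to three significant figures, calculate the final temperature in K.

From PV = nRT: V₁ = nRT₁/P₁ = 1.870 L.
Isothermal, so P V is constant: T₂ = T₁; V₂ = V₁·(P₁/P₂) = 0.8527 L.
Isochoric, so P/T is constant: V₃ = V₂; T₃ = T₂·(P₃/P₂) = 211.3 K.

T₃ ≈ 211 K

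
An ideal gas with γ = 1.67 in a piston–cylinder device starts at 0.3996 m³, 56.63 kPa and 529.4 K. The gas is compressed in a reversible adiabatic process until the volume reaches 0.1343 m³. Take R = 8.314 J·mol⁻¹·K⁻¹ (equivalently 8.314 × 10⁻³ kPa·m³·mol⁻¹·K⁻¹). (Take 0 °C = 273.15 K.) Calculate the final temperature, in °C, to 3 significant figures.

Reversible adiabatic, γ = 1.67: T₂ = T₁·(V₁/V₂)^(γ−1) = 1099 K; P₂ = P₁·(V₁/V₂)^γ = 349.8 kPa.

T₂ ≈ 826 °C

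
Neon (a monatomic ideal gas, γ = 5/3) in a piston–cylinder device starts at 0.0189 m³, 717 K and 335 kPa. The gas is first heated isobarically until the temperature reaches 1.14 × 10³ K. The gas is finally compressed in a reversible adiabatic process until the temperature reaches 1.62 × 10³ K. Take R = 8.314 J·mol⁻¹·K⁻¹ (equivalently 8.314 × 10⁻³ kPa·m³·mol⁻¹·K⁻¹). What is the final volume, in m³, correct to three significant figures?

V₃ ≈ 0.0177 m³

P constant ⇒ V ∝ T: P₂ = P₁; V₂ = V₁·(T₂/T₁) = 0.03005 m³.
Reversible adiabatic, γ = 5/3: P₃ = P₂·(T₃/T₂)^(γ/(γ−1)) = 806.4 kPa; V₃ = V₂·(T₂/T₃)^(1/(γ−1)) = 0.01774 m³.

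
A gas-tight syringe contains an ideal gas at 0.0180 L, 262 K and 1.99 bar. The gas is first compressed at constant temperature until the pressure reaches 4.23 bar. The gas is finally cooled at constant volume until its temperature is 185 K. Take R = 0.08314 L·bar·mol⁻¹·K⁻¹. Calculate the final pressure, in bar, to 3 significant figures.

Isothermal, so P V is constant: T₂ = T₁; V₂ = V₁·(P₁/P₂) = 0.008468 L.
Isochoric, so P/T is constant: V₃ = V₂; P₃ = P₂·(T₃/T₂) = 2.987 bar.

P₃ ≈ 2.99 bar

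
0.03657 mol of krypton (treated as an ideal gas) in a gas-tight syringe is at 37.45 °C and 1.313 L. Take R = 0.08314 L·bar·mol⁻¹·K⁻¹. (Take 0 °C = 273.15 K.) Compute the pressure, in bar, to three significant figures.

P ≈ 0.719 bar

Convert: T = 310.60 K.
PV = nRT ⇒ P = nRT/V = (0.03657 × 0.08314 × 310.60) / 1.313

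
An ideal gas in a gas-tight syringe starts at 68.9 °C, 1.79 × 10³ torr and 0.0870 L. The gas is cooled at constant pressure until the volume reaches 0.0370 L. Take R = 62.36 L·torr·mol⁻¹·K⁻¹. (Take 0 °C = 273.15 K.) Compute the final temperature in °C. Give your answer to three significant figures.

Convert: T₁ = 342.0 K.
P constant ⇒ V ∝ T: P₂ = P₁; T₂ = T₁·(V₂/V₁) = 145.5 K.

T₂ ≈ -128 °C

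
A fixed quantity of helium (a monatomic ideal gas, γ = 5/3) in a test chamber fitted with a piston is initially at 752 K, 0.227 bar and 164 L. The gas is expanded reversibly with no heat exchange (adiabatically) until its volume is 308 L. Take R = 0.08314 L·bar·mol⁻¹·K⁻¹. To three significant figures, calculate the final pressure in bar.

P₂ ≈ 0.0794 bar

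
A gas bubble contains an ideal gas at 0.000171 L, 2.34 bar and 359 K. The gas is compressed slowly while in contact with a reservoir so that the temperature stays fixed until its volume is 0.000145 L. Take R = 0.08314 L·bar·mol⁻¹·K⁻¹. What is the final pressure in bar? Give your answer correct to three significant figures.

P₂ ≈ 2.76 bar

Isothermal, so P V is constant: T₂ = T₁; P₂ = P₁·(V₁/V₂) = 2.760 bar.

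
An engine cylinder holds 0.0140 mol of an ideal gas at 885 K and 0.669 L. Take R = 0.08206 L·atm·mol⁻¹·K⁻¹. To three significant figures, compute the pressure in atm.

P ≈ 1.52 atm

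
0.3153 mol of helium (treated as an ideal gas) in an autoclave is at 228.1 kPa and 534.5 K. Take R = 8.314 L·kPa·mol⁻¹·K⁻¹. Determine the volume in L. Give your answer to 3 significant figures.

V ≈ 6.14 L

PV = nRT ⇒ V = nRT/P = (0.3153 × 8.314 × 534.5) / 228.1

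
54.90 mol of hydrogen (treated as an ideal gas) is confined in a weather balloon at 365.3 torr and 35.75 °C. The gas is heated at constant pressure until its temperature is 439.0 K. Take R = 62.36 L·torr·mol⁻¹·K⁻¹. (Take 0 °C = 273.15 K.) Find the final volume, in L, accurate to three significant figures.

V₂ ≈ 4.11e+03 L

Convert: T₁ = 308.9 K.
From PV = nRT: V₁ = nRT₁/P₁ = 2895 L.
Isobaric, so V/T is constant: P₂ = P₁; V₂ = V₁·(T₂/T₁) = 4114 L.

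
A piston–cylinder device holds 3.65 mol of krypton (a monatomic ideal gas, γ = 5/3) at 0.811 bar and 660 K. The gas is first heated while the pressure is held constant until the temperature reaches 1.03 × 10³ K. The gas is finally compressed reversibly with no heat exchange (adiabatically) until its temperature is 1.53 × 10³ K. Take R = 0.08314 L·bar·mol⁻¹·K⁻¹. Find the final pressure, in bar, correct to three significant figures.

From PV = nRT: V₁ = nRT₁/P₁ = 247.0 L.
Isobaric, so V/T is constant: P₂ = P₁; V₂ = V₁·(T₂/T₁) = 385.4 L.
Adiabatic (γ = 5/3), T V^(γ−1) and P V^γ constant: P₃ = P₂·(T₃/T₂)^(γ/(γ−1)) = 2.181 bar; V₃ = V₂·(T₂/T₃)^(1/(γ−1)) = 212.9 L.

P₃ ≈ 2.18 bar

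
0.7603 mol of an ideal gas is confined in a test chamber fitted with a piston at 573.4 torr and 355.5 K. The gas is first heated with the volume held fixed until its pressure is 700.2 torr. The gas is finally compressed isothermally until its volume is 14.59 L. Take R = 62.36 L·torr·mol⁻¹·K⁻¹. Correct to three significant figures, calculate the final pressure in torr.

P₃ ≈ 1.41e+03 torr

From PV = nRT: V₁ = nRT₁/P₁ = 29.39 L.
Isochoric, so P/T is constant: V₂ = V₁; T₂ = T₁·(P₂/P₁) = 434.1 K.
T constant ⇒ Boyle's law P V = const: T₃ = T₂; P₃ = P₂·(V₂/V₃) = 1411 torr.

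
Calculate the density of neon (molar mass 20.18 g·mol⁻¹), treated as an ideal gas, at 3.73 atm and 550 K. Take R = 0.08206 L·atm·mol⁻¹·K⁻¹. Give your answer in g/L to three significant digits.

ρ ≈ 1.67 g/L

ρ = PM/(RT) = (3.73 × 20.18) / (0.08206 × 550.0)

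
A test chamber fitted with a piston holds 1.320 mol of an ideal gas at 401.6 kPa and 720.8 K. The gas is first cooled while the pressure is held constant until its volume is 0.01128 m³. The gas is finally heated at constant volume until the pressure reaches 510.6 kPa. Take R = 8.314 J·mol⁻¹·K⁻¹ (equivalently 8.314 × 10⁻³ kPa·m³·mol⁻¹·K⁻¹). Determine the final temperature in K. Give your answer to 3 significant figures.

T₃ ≈ 525 K

From PV = nRT: V₁ = nRT₁/P₁ = 0.01970 m³.
Isobaric, so V/T is constant: P₂ = P₁; T₂ = T₁·(V₂/V₁) = 412.8 K.
Isochoric, so P/T is constant: V₃ = V₂; T₃ = T₂·(P₃/P₂) = 524.8 K.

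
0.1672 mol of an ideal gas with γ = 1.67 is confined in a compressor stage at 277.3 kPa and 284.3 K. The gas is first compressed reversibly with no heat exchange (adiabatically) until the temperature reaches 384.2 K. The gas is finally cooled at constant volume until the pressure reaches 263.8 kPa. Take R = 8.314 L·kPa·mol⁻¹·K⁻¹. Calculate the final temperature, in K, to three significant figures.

T₃ ≈ 173 K

From PV = nRT: V₁ = nRT₁/P₁ = 1.425 L.
Reversible adiabatic, γ = 1.67: P₂ = P₁·(T₂/T₁)^(γ/(γ−1)) = 587.4 kPa; V₂ = V₁·(T₁/T₂)^(1/(γ−1)) = 0.9092 L.
Isochoric, so P/T is constant: V₃ = V₂; T₃ = T₂·(P₃/P₂) = 172.5 K.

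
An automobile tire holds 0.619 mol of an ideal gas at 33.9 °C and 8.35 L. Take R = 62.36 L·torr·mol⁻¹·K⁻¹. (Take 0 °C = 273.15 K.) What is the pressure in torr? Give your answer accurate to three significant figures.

P ≈ 1.42e+03 torr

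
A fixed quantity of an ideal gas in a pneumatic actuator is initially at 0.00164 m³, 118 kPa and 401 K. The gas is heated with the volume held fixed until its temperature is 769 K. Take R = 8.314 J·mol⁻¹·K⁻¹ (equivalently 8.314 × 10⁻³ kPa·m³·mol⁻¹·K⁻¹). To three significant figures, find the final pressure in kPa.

P₂ ≈ 226 kPa

Isochoric, so P/T is constant: V₂ = V₁; P₂ = P₁·(T₂/T₁) = 226.3 kPa.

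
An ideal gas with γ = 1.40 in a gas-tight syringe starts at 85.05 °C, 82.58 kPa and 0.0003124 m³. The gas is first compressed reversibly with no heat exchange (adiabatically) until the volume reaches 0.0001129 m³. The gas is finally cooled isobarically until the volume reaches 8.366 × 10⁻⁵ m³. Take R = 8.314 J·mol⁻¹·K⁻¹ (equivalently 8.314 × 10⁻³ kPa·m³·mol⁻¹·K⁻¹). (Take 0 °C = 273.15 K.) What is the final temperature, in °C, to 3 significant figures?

T₃ ≈ 126 °C

Convert: T₁ = 358.2 K.
Adiabatic (γ = 1.40), T V^(γ−1) and P V^γ constant: T₂ = T₁·(V₁/V₂)^(γ−1) = 538.2 K; P₂ = P₁·(V₁/V₂)^γ = 343.3 kPa.
Isobaric, so V/T is constant: P₃ = P₂; T₃ = T₂·(V₃/V₂) = 398.8 K.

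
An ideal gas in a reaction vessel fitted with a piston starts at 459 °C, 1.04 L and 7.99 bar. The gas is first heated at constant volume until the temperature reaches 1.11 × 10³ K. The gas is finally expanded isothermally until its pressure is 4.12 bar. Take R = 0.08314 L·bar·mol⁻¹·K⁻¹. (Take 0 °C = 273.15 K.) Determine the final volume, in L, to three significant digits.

Convert: T₁ = 732.1 K.
Isochoric, so P/T is constant: V₂ = V₁; P₂ = P₁·(T₂/T₁) = 12.11 bar.
Isothermal, so P V is constant: T₃ = T₂; V₃ = V₂·(P₂/P₃) = 3.058 L.

V₃ ≈ 3.06 L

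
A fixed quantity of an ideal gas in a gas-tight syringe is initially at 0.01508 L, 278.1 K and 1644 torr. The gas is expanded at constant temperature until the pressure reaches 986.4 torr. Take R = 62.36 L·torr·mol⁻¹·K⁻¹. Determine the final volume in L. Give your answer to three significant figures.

Isothermal, so P V is constant: T₂ = T₁; V₂ = V₁·(P₁/P₂) = 0.02513 L.

V₂ ≈ 0.0251 L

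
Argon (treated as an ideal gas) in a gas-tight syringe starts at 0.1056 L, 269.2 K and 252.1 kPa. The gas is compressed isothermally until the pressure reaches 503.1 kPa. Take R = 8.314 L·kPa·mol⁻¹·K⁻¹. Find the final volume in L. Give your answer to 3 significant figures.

V₂ ≈ 0.0529 L

T constant ⇒ Boyle's law P V = const: T₂ = T₁; V₂ = V₁·(P₁/P₂) = 0.05292 L.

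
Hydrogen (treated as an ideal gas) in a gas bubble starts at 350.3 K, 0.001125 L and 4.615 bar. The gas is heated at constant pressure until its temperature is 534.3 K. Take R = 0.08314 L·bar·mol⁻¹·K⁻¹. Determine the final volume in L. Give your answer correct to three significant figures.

Isobaric, so V/T is constant: P₂ = P₁; V₂ = V₁·(T₂/T₁) = 0.001716 L.

V₂ ≈ 0.00172 L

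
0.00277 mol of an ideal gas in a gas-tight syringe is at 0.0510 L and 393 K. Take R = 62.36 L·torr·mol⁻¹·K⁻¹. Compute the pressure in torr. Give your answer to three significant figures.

PV = nRT ⇒ P = nRT/V = (0.00277 × 62.36 × 393) / 0.0510

P ≈ 1.33e+03 torr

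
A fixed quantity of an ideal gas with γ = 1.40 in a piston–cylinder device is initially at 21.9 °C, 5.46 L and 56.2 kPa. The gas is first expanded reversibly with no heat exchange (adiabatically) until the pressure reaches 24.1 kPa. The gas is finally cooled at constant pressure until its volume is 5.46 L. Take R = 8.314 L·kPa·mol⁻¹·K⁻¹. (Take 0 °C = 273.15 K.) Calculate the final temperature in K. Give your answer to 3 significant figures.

T₃ ≈ 127 K

Convert: T₁ = 295.0 K.
Adiabatic (γ = 1.40), T V^(γ−1) and P V^γ constant: T₂ = T₁·(P₂/P₁)^((γ−1)/γ) = 231.7 K; V₂ = V₁·(P₁/P₂)^(1/γ) = 9.997 L.
Isobaric, so V/T is constant: P₃ = P₂; T₃ = T₂·(V₃/V₂) = 126.5 K.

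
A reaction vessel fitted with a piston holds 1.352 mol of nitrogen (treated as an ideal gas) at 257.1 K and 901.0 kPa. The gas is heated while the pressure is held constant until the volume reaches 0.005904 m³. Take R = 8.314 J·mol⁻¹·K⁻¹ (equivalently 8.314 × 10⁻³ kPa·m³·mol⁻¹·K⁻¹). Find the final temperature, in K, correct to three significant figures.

From PV = nRT: V₁ = nRT₁/P₁ = 0.003207 m³.
P constant ⇒ V ∝ T: P₂ = P₁; T₂ = T₁·(V₂/V₁) = 473.2 K.

T₂ ≈ 473 K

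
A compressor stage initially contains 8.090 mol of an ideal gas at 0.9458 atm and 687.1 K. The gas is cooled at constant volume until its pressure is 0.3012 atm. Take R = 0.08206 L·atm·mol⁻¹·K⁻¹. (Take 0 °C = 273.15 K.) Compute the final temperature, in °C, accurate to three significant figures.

T₂ ≈ -54.3 °C

From PV = nRT: V₁ = nRT₁/P₁ = 482.3 L.
V constant ⇒ P ∝ T: V₂ = V₁; T₂ = T₁·(P₂/P₁) = 218.8 K.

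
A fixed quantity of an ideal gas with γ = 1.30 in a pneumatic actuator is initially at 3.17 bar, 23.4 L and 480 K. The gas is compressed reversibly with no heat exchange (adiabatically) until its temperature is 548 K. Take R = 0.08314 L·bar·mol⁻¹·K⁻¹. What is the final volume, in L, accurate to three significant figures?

V₂ ≈ 15.0 L

Reversible adiabatic, γ = 1.30: P₂ = P₁·(T₂/T₁)^(γ/(γ−1)) = 5.629 bar; V₂ = V₁·(T₁/T₂)^(1/(γ−1)) = 15.05 L.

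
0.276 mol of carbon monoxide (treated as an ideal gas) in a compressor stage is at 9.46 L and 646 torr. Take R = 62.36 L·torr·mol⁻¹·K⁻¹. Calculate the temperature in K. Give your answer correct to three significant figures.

T ≈ 355 K

PV = nRT ⇒ T = PV/(nR) = (646 × 9.46) / (0.276 × 62.36)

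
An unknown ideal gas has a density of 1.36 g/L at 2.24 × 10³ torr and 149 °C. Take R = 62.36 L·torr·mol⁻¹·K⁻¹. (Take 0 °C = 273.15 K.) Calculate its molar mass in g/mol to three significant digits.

M ≈ 16.0 g/mol

ρ = PM/(RT) ⇒ M = ρRT/P = (1.36 × 62.36 × 422.1) / 2.24e+03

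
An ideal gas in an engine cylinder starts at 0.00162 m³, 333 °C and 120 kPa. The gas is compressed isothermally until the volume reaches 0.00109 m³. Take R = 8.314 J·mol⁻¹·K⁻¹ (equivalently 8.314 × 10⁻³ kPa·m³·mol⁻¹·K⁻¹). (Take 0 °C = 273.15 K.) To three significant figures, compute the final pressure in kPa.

P₂ ≈ 178 kPa

Convert: T₁ = 606.1 K.
Isothermal, so P V is constant: T₂ = T₁; P₂ = P₁·(V₁/V₂) = 178.3 kPa.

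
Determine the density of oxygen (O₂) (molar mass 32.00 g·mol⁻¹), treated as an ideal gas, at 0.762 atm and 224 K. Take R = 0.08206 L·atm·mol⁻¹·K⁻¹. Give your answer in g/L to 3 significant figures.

ρ = PM/(RT) = (0.762 × 32.00) / (0.08206 × 224.0)

ρ ≈ 1.33 g/L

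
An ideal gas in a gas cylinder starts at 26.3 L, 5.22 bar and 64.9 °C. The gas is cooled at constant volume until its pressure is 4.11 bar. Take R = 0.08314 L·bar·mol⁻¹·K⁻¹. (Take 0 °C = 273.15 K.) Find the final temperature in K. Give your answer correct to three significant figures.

T₂ ≈ 266 K

Convert: T₁ = 338.0 K.
Isochoric, so P/T is constant: V₂ = V₁; T₂ = T₁·(P₂/P₁) = 266.2 K.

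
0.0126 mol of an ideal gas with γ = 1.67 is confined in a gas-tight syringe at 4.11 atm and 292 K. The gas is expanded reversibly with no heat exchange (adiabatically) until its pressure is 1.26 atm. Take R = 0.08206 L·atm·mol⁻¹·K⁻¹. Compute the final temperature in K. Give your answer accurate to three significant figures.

From PV = nRT: V₁ = nRT₁/P₁ = 0.07346 L.
Reversible adiabatic, γ = 1.67: T₂ = T₁·(P₂/P₁)^((γ−1)/γ) = 181.7 K; V₂ = V₁·(P₁/P₂)^(1/γ) = 0.1491 L.

T₂ ≈ 182 K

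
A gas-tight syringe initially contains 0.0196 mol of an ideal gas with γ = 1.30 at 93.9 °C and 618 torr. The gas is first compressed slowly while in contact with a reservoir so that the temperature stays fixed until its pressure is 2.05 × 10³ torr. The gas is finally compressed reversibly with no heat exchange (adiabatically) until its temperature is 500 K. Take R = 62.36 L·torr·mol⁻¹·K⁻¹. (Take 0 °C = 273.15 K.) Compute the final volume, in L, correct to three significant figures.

Convert: T₁ = 367.0 K.
From PV = nRT: V₁ = nRT₁/P₁ = 0.7259 L.
T constant ⇒ Boyle's law P V = const: T₂ = T₁; V₂ = V₁·(P₁/P₂) = 0.2188 L.
Reversible adiabatic, γ = 1.30: P₃ = P₂·(T₃/T₂)^(γ/(γ−1)) = 7825 torr; V₃ = V₂·(T₂/T₃)^(1/(γ−1)) = 0.07810 L.

V₃ ≈ 0.0781 L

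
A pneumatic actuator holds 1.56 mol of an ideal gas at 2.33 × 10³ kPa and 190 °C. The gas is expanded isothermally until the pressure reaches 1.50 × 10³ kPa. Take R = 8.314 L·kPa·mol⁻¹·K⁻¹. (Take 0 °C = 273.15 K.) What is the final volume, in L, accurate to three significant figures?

V₂ ≈ 4.00 L

Convert: T₁ = 463.1 K.
From PV = nRT: V₁ = nRT₁/P₁ = 2.578 L.
Isothermal, so P V is constant: T₂ = T₁; V₂ = V₁·(P₁/P₂) = 4.005 L.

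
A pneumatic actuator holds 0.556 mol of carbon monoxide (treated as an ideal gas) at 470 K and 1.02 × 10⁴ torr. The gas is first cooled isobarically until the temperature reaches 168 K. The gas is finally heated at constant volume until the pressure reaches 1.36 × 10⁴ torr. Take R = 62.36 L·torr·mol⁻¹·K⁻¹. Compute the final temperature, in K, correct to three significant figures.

From PV = nRT: V₁ = nRT₁/P₁ = 1.598 L.
Isobaric, so V/T is constant: P₂ = P₁; V₂ = V₁·(T₂/T₁) = 0.5711 L.
V constant ⇒ P ∝ T: V₃ = V₂; T₃ = T₂·(P₃/P₂) = 224.0 K.

T₃ ≈ 224 K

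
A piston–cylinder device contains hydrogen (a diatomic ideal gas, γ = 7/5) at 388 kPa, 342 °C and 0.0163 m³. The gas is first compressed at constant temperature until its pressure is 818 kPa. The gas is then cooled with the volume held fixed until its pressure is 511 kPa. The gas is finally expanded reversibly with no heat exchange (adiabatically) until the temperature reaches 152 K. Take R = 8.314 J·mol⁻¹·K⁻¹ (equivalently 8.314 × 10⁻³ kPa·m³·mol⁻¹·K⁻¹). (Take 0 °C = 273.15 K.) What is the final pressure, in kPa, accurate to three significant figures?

P₄ ≈ 19.9 kPa

Convert: T₁ = 615.1 K.
Isothermal, so P V is constant: T₂ = T₁; V₂ = V₁·(P₁/P₂) = 0.007732 m³.
V constant ⇒ P ∝ T: V₃ = V₂; T₃ = T₂·(P₃/P₂) = 384.3 K.
Reversible adiabatic, γ = 7/5: P₄ = P₃·(T₄/T₃)^(γ/(γ−1)) = 19.89 kPa; V₄ = V₃·(T₃/T₄)^(1/(γ−1)) = 0.07857 m³.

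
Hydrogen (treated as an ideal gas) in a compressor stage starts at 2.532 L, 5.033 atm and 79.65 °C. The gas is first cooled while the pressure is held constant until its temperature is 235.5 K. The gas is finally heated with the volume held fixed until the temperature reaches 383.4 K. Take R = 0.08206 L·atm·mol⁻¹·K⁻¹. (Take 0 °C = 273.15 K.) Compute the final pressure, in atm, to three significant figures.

P₃ ≈ 8.19 atm

Convert: T₁ = 352.8 K.
P constant ⇒ V ∝ T: P₂ = P₁; V₂ = V₁·(T₂/T₁) = 1.690 L.
V constant ⇒ P ∝ T: V₃ = V₂; P₃ = P₂·(T₃/T₂) = 8.194 atm.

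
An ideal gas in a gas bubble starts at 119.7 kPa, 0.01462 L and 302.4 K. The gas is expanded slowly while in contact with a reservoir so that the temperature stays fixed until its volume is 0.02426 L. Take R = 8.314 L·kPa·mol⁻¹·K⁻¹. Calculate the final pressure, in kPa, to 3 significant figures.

Isothermal, so P V is constant: T₂ = T₁; P₂ = P₁·(V₁/V₂) = 72.14 kPa.

P₂ ≈ 72.1 kPa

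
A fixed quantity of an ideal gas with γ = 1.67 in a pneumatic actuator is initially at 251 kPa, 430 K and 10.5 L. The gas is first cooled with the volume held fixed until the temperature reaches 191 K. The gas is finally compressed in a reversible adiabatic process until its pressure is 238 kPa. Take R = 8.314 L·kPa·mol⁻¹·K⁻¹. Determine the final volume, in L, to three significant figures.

V₃ ≈ 6.67 L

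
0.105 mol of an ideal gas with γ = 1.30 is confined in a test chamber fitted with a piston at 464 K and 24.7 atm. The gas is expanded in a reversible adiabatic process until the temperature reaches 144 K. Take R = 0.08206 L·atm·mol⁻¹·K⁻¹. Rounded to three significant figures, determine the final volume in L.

From PV = nRT: V₁ = nRT₁/P₁ = 0.1619 L.
Reversible adiabatic, γ = 1.30: P₂ = P₁·(T₂/T₁)^(γ/(γ−1)) = 0.1551 atm; V₂ = V₁·(T₁/T₂)^(1/(γ−1)) = 7.998 L.

V₂ ≈ 8.00 L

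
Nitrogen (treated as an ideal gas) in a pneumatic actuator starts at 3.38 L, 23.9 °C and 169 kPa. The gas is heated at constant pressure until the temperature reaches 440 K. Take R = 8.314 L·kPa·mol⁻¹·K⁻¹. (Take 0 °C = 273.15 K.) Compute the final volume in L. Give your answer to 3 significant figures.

V₂ ≈ 5.01 L

Convert: T₁ = 297.0 K.
Isobaric, so V/T is constant: P₂ = P₁; V₂ = V₁·(T₂/T₁) = 5.007 L.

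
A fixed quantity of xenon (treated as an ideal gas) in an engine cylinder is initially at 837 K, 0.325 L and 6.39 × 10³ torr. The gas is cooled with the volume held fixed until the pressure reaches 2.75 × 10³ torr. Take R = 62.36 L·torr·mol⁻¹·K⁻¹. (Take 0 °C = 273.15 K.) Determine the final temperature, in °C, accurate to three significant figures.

T₂ ≈ 87.1 °C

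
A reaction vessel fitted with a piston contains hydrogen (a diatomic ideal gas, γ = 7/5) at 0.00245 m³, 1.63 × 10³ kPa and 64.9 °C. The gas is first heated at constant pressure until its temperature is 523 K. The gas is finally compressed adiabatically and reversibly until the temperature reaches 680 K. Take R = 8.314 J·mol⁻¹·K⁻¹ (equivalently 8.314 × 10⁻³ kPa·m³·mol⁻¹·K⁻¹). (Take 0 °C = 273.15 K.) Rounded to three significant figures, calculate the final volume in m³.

Convert: T₁ = 338.0 K.
Isobaric, so V/T is constant: P₂ = P₁; V₂ = V₁·(T₂/T₁) = 0.003790 m³.
Adiabatic (γ = 7/5), T V^(γ−1) and P V^γ constant: P₃ = P₂·(T₃/T₂)^(γ/(γ−1)) = 4085 kPa; V₃ = V₂·(T₂/T₃)^(1/(γ−1)) = 0.001966 m³.

V₃ ≈ 0.00197 m³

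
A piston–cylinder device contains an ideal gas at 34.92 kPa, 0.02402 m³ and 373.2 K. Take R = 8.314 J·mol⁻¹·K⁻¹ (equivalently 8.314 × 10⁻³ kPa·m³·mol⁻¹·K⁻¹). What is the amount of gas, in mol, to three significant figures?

n ≈ 0.270 mol

PV = nRT ⇒ n = PV/(RT) = (34.92 × 0.02402) / (8.314 × 10⁻³ × 373.2)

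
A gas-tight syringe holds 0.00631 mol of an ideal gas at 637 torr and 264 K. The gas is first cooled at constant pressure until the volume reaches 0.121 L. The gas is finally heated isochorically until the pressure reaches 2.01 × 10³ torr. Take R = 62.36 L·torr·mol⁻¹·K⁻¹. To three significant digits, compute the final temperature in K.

T₃ ≈ 618 K

From PV = nRT: V₁ = nRT₁/P₁ = 0.1631 L.
P constant ⇒ V ∝ T: P₂ = P₁; T₂ = T₁·(V₂/V₁) = 195.9 K.
V constant ⇒ P ∝ T: V₃ = V₂; T₃ = T₂·(P₃/P₂) = 618.1 K.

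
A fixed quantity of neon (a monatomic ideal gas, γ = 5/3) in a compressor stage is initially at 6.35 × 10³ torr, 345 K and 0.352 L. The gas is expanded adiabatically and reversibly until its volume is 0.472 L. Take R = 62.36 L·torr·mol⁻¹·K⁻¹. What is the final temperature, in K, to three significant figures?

Adiabatic (γ = 5/3), T V^(γ−1) and P V^γ constant: T₂ = T₁·(V₁/V₂)^(γ−1) = 283.7 K; P₂ = P₁·(V₁/V₂)^γ = 3894 torr.

T₂ ≈ 284 K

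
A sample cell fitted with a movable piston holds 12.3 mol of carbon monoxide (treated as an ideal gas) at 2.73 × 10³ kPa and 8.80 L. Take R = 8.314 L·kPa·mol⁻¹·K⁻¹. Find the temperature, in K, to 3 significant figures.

T ≈ 235 K

PV = nRT ⇒ T = PV/(nR) = (2.73e+03 × 8.80) / (12.3 × 8.314)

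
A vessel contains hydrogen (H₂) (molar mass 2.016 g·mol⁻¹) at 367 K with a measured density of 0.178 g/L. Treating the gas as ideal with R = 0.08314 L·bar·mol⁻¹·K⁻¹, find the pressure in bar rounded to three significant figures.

P ≈ 2.69 bar

ρ = PM/(RT) ⇒ P = ρRT/M = (0.178 × 0.08314 × 367.0) / 2.016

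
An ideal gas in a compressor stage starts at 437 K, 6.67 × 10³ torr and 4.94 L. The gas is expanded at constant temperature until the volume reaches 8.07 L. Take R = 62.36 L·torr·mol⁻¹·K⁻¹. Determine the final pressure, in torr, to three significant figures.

P₂ ≈ 4.08e+03 torr

Isothermal, so P V is constant: T₂ = T₁; P₂ = P₁·(V₁/V₂) = 4083 torr.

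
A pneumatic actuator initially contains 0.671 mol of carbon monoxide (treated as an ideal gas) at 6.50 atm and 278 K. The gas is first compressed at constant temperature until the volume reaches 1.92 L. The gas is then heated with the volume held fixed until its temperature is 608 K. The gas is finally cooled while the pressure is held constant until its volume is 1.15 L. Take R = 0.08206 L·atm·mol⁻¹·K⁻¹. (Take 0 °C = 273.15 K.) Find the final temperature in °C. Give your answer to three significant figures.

From PV = nRT: V₁ = nRT₁/P₁ = 2.355 L.
T constant ⇒ Boyle's law P V = const: T₂ = T₁; P₂ = P₁·(V₁/V₂) = 7.973 atm.
V constant ⇒ P ∝ T: V₃ = V₂; P₃ = P₂·(T₃/T₂) = 17.44 atm.
P constant ⇒ V ∝ T: P₄ = P₃; T₄ = T₃·(V₄/V₃) = 364.2 K.

T₄ ≈ 91.0 °C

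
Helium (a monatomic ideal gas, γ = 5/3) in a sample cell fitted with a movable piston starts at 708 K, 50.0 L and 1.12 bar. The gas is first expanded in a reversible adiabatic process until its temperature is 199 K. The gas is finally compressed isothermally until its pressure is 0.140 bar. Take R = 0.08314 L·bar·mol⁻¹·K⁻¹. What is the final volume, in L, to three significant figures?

V₃ ≈ 112 L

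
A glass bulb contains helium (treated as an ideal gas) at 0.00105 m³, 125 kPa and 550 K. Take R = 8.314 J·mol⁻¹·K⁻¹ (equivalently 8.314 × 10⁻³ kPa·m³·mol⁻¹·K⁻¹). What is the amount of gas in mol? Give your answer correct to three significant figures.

n ≈ 0.0287 mol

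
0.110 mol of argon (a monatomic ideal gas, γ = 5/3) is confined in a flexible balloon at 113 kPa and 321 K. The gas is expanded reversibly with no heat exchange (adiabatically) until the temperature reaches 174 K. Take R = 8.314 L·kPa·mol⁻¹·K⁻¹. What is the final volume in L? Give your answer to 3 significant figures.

From PV = nRT: V₁ = nRT₁/P₁ = 2.598 L.
Adiabatic (γ = 5/3), T V^(γ−1) and P V^γ constant: P₂ = P₁·(T₂/T₁)^(γ/(γ−1)) = 24.44 kPa; V₂ = V₁·(T₁/T₂)^(1/(γ−1)) = 6.510 L.

V₂ ≈ 6.51 L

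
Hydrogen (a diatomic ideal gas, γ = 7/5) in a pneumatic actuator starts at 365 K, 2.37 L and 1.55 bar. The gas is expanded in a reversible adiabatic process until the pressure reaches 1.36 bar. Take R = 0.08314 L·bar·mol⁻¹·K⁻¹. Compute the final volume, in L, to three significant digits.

Adiabatic (γ = 7/5), T V^(γ−1) and P V^γ constant: T₂ = T₁·(P₂/P₁)^((γ−1)/γ) = 351.6 K; V₂ = V₁·(P₁/P₂)^(1/γ) = 2.602 L.

V₂ ≈ 2.60 L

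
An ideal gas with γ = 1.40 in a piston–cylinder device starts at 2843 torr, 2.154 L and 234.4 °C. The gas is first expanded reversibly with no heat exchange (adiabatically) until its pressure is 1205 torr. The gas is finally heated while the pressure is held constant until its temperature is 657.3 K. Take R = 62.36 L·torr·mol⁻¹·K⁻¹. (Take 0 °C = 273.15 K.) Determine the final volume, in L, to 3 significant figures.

V₃ ≈ 6.58 L

Convert: T₁ = 507.5 K.
Adiabatic (γ = 1.40), T V^(γ−1) and P V^γ constant: T₂ = T₁·(P₂/P₁)^((γ−1)/γ) = 397.2 K; V₂ = V₁·(P₁/P₂)^(1/γ) = 3.977 L.
P constant ⇒ V ∝ T: P₃ = P₂; V₃ = V₂·(T₃/T₂) = 6.581 L.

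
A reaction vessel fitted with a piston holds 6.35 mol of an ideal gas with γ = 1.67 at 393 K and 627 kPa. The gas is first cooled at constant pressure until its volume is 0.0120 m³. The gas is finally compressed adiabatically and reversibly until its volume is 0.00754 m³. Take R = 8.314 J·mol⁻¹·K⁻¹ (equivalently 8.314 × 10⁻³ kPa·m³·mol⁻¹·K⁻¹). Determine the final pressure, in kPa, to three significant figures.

P₃ ≈ 1.36e+03 kPa

From PV = nRT: V₁ = nRT₁/P₁ = 0.03309 m³.
P constant ⇒ V ∝ T: P₂ = P₁; T₂ = T₁·(V₂/V₁) = 142.5 K.
Reversible adiabatic, γ = 1.67: T₃ = T₂·(V₂/V₃)^(γ−1) = 194.6 K; P₃ = P₂·(V₂/V₃)^γ = 1362 kPa.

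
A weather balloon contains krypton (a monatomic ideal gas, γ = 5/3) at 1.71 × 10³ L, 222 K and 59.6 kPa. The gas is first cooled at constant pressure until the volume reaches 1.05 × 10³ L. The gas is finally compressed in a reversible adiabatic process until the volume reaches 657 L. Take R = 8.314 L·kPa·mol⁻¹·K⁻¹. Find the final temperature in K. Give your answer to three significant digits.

P constant ⇒ V ∝ T: P₂ = P₁; T₂ = T₁·(V₂/V₁) = 136.3 K.
Reversible adiabatic, γ = 5/3: T₃ = T₂·(V₂/V₃)^(γ−1) = 186.3 K; P₃ = P₂·(V₂/V₃)^γ = 130.2 kPa.

T₃ ≈ 186 K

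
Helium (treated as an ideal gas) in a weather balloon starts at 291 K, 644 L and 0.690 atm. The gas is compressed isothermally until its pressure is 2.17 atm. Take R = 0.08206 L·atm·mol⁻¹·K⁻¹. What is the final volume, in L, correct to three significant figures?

V₂ ≈ 205 L

T constant ⇒ Boyle's law P V = const: T₂ = T₁; V₂ = V₁·(P₁/P₂) = 204.8 L.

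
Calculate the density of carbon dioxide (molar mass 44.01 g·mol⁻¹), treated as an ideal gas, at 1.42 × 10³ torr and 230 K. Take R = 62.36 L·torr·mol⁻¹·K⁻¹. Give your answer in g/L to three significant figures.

ρ = PM/(RT) = (1.42e+03 × 44.01) / (62.36 × 230.0)

ρ ≈ 4.36 g/L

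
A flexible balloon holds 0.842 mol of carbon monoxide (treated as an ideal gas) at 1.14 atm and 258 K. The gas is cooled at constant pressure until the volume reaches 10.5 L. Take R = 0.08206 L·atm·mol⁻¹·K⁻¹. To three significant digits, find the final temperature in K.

From PV = nRT: V₁ = nRT₁/P₁ = 15.64 L.
Isobaric, so V/T is constant: P₂ = P₁; T₂ = T₁·(V₂/V₁) = 173.2 K.

T₂ ≈ 173 K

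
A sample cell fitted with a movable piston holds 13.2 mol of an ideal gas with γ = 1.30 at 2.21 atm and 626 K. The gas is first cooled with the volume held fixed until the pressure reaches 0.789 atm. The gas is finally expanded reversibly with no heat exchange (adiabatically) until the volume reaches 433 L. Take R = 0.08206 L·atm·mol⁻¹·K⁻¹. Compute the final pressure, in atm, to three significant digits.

P₃ ≈ 0.504 atm

From PV = nRT: V₁ = nRT₁/P₁ = 306.8 L.
Isochoric, so P/T is constant: V₂ = V₁; T₂ = T₁·(P₂/P₁) = 223.5 K.
Adiabatic (γ = 1.30), T V^(γ−1) and P V^γ constant: T₃ = T₂·(V₂/V₃)^(γ−1) = 201.5 K; P₃ = P₂·(V₂/V₃)^γ = 0.5042 atm.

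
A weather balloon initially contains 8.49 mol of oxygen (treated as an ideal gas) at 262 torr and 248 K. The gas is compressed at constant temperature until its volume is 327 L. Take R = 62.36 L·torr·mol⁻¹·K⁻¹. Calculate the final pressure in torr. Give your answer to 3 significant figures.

P₂ ≈ 402 torr

From PV = nRT: V₁ = nRT₁/P₁ = 501.1 L.
T constant ⇒ Boyle's law P V = const: T₂ = T₁; P₂ = P₁·(V₁/V₂) = 401.5 torr.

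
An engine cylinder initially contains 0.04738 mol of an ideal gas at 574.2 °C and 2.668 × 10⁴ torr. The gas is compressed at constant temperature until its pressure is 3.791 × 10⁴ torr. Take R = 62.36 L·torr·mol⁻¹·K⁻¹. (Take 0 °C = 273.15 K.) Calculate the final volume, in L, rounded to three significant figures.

Convert: T₁ = 847.4 K.
From PV = nRT: V₁ = nRT₁/P₁ = 0.09384 L.
Isothermal, so P V is constant: T₂ = T₁; V₂ = V₁·(P₁/P₂) = 0.06604 L.

V₂ ≈ 0.0660 L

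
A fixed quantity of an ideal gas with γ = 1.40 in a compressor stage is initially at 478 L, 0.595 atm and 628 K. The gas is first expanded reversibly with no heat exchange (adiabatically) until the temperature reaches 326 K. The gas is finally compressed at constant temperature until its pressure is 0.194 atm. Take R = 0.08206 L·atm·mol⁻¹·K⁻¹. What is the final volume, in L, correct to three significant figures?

V₃ ≈ 761 L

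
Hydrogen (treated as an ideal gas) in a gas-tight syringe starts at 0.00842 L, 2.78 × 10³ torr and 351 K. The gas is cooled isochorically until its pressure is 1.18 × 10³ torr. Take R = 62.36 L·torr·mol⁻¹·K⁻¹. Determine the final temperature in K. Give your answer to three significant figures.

V constant ⇒ P ∝ T: V₂ = V₁; T₂ = T₁·(P₂/P₁) = 149.0 K.

T₂ ≈ 149 K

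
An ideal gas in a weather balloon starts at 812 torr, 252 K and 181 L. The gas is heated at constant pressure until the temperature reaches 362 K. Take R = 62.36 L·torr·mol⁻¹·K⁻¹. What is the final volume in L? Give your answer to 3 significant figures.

P constant ⇒ V ∝ T: P₂ = P₁; V₂ = V₁·(T₂/T₁) = 260.0 L.

V₂ ≈ 260 L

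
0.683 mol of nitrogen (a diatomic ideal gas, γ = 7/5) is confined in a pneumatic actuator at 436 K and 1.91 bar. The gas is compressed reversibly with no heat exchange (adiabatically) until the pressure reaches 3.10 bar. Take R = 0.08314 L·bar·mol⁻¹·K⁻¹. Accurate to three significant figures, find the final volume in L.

From PV = nRT: V₁ = nRT₁/P₁ = 12.96 L.
Adiabatic (γ = 7/5), T V^(γ−1) and P V^γ constant: T₂ = T₁·(P₂/P₁)^((γ−1)/γ) = 500.7 K; V₂ = V₁·(P₁/P₂)^(1/γ) = 9.172 L.

V₂ ≈ 9.17 L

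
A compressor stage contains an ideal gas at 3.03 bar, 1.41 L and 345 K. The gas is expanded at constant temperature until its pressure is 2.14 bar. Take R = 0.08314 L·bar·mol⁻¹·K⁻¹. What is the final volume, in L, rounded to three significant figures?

V₂ ≈ 2.00 L

Isothermal, so P V is constant: T₂ = T₁; V₂ = V₁·(P₁/P₂) = 1.996 L.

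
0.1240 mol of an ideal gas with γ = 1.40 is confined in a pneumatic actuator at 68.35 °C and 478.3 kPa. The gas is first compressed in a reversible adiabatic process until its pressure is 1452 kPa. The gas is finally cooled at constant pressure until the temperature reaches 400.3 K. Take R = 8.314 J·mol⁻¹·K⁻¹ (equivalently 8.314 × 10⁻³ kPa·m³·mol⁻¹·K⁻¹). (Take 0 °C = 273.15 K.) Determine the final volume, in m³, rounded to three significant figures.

V₃ ≈ 0.000284 m³

Convert: T₁ = 341.5 K.
From PV = nRT: V₁ = nRT₁/P₁ = 0.0007361 m³.
Adiabatic (γ = 1.40), T V^(γ−1) and P V^γ constant: T₂ = T₁·(P₂/P₁)^((γ−1)/γ) = 469.0 K; V₂ = V₁·(P₁/P₂)^(1/γ) = 0.0003330 m³.
P constant ⇒ V ∝ T: P₃ = P₂; V₃ = V₂·(T₃/T₂) = 0.0002842 m³.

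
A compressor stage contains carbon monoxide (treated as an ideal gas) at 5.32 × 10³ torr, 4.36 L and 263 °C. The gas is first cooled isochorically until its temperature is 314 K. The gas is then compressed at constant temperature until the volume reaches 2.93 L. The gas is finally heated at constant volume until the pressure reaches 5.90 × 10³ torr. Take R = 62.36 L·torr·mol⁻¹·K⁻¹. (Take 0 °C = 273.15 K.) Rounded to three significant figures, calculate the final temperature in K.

T₄ ≈ 400 K

Convert: T₁ = 536.1 K.
Isochoric, so P/T is constant: V₂ = V₁; P₂ = P₁·(T₂/T₁) = 3116 torr.
T constant ⇒ Boyle's law P V = const: T₃ = T₂; P₃ = P₂·(V₂/V₃) = 4636 torr.
Isochoric, so P/T is constant: V₄ = V₃; T₄ = T₃·(P₄/P₃) = 399.6 K.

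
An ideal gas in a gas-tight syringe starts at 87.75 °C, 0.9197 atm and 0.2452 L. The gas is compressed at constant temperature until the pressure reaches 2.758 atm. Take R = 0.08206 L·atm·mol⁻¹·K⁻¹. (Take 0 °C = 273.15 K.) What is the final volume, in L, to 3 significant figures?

Convert: T₁ = 360.9 K.
T constant ⇒ Boyle's law P V = const: T₂ = T₁; V₂ = V₁·(P₁/P₂) = 0.08177 L.

V₂ ≈ 0.0818 L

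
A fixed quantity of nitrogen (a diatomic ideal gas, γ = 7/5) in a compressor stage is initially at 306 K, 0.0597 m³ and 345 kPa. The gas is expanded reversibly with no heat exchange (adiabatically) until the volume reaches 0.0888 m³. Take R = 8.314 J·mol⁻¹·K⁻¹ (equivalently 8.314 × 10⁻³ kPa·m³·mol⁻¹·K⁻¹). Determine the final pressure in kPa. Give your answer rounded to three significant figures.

P₂ ≈ 198 kPa

Reversible adiabatic, γ = 7/5: T₂ = T₁·(V₁/V₂)^(γ−1) = 261.1 K; P₂ = P₁·(V₁/V₂)^γ = 197.9 kPa.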